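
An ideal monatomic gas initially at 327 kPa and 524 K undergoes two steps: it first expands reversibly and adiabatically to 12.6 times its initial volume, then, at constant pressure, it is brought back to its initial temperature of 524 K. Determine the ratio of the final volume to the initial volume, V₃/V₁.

V₃/V₁ ≈ 68.2

For a monatomic ideal gas γ = 5/3.
Adiabatic step: V₂/V₁ = 12.6; T₂ = T₁·(1/12.6)^(2/3) = 96.77 K.
Isobaric step: V₃/V₂ = T₃/T₂ = 524/96.77.
V₃/V₁ = (V₂/V₁)(V₃/V₂) = 12.6 × (524/96.77) = 68.23.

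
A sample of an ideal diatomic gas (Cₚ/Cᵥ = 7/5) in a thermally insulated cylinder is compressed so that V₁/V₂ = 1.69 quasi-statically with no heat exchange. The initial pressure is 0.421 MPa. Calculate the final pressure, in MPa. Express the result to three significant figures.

Adiabatic: P₁V₁^γ = P₂V₂^γ ⇒ P₂ = P₁ (V₁/V₂)^γ.
P₂ = 0.421 × 1.69^(7/5) = 0.8777 MPa.

P₂ ≈ 0.878 MPa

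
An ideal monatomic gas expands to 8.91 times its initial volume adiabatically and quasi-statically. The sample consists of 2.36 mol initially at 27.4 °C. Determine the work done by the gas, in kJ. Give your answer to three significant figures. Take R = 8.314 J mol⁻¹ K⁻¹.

W ≈ 6.79 kJ

For a reversible adiabat TV^(γ−1) is constant, so T₂ = T₁ (V₁/V₂)^(γ−1).
γ = 5/3 for a monatomic ideal gas, so γ−1 = 2/3.
T₁ = 27.4 °C = 300.5 K.
T₂ = 300.5 × (1/8.91)^(2/3) = 69.93 K.
Q = 0, so ΔU = W_on_gas = nCᵥΔT with Cᵥ = R/(γ−1) = 12.47 J/(mol·K).
ΔU = 2.36 × 12.47 × (69.93 − 300.5) = -6787 J.
Work done by the gas = −ΔU = 6787 J.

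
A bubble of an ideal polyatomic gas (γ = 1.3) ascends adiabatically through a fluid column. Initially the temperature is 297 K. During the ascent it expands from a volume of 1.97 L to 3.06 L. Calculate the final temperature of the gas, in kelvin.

T₂ ≈ 260 K

Adiabatic: T₁V₁^(γ−1) = T₂V₂^(γ−1) ⇒ T₂ = T₁ (V₁/V₂)^(γ−1).
T₂ = 297 × (1.97/3.06)^(0.3) = 260.2 K.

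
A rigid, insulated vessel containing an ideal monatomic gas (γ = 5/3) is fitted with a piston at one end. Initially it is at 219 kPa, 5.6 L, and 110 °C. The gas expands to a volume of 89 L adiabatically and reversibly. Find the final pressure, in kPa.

P₂ ≈ 2.18 kPa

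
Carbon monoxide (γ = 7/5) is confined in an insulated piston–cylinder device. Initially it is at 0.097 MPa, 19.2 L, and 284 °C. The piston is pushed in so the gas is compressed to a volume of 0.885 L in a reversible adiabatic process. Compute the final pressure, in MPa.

P₂ ≈ 7.21 MPa

Since PV^γ is constant along a reversible adiabat, P₂ = P₁ (V₁/V₂)^γ.
P₂ = 0.097 × (19.2/0.885)^(7/5) = 7.206 MPa.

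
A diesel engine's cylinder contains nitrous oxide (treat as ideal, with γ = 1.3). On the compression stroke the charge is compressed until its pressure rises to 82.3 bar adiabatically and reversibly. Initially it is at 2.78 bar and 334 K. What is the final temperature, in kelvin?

T₂ ≈ 730 K

Adiabatic: T₂/T₁ = (P₂/P₁)^((γ−1)/γ).
T₂ = 334 × (82.3/2.78)^(0.231) = 729.9 K.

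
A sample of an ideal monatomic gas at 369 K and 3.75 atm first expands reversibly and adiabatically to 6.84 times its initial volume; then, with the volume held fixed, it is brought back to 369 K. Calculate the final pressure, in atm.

For a monatomic ideal gas γ = 5/3.
Adiabatic step (PV^γ = const): P₂ = 3.75×(1/6.84)^(5/3) = 0.1521 atm; T₂ = 369×(1/6.84)^(2/3) = 102.4 K.
Isochoric: P₃ = P₂(T₃/T₂) = 0.1521 × (369/102.4) = 0.5482 atm.

P₃ ≈ 0.548 atm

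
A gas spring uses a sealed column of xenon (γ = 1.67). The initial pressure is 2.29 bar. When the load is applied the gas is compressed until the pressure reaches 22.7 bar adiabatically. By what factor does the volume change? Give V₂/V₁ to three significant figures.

From PV^γ = const, V₂/V₁ = (P₁/P₂)^(1/γ).
V₂/V₁ = (2.29/22.7)^(0.599) = 0.2532.

V₂/V₁ ≈ 0.253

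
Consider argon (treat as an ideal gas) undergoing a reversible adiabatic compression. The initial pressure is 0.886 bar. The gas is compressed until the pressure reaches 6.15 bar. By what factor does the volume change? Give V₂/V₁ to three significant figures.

V₂/V₁ ≈ 0.313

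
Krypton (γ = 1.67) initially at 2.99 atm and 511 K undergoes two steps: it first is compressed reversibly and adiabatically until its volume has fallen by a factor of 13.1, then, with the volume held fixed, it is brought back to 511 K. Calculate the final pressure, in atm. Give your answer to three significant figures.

P₃ ≈ 39.2 atm

Adiabatic step (PV^γ = const): P₂ = 2.99×13.1^(1.67) = 219.5 atm; T₂ = 511×13.1^(0.67) = 2864 K.
Isochoric: P₃ = P₂(T₃/T₂) = 219.5 × (511/2864) = 39.17 atm.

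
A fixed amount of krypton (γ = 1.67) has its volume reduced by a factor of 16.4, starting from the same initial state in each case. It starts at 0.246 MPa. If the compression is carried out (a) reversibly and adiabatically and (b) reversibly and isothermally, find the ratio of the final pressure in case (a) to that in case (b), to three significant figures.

P_adiabatic / P_isothermal ≈ 6.52

Isothermal: P_b = P₁(V₁/V₂) = 0.246×16.4.
Adiabatic: P_a = P₁(V₁/V₂)^γ = 0.246×16.4^(1.67).
P_a/P_b = (V₁/V₂)^(γ−1) = 16.4^(0.67) = 6.515.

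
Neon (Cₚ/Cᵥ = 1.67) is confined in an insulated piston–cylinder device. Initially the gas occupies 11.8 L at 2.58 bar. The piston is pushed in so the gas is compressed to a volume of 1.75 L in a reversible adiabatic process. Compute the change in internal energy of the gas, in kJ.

P₂ = P₁(V₁/V₂)^γ = 2.58×(11.8/1.75)^(1.67) = 62.49 bar.
For a reversible adiabat, W_by_gas = (P₁V₁ − P₂V₂)/(γ−1).
W_by = (258000×0.0118 − 6.249×10^6×0.00175) / (0.67) = -11780 J.
Q = 0 ⇒ ΔU = −W_by = 11780 J.

ΔU ≈ 11.8 kJ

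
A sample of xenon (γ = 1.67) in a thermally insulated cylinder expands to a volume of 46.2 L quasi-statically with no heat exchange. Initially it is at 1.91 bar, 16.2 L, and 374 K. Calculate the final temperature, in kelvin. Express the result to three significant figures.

For a reversible adiabat TV^(γ−1) is constant, so T₂ = T₁ (V₁/V₂)^(γ−1).
T₂ = 374 × (16.2/46.2)^(0.67) = 185.3 K.

T₂ ≈ 185 K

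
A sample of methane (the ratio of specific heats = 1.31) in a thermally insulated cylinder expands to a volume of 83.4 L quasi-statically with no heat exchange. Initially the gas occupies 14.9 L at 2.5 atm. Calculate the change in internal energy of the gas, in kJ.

ΔU ≈ -5.04 kJ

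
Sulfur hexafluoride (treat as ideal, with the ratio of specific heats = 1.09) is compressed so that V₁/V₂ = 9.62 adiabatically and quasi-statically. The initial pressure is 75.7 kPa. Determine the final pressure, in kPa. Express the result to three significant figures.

Adiabatic: P₁V₁^γ = P₂V₂^γ ⇒ P₂ = P₁ (V₁/V₂)^γ.
P₂ = 75.7 × 9.62^(1.09) = 892.8 kPa.

P₂ ≈ 893 kPa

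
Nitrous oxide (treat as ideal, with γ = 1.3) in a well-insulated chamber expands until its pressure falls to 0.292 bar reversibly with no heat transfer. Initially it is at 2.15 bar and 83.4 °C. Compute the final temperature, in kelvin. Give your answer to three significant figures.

T₂ ≈ 225 K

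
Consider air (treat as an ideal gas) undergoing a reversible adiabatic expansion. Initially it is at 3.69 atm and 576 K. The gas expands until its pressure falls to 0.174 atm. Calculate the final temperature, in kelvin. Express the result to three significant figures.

T₂ ≈ 241 K

Adiabatic: T₂/T₁ = (P₂/P₁)^((γ−1)/γ).
For a diatomic ideal gas γ = 7/5, so (γ−1)/γ = 2/7.
T₂ = 576 × (0.174/3.69)^(2/7) = 240.7 K.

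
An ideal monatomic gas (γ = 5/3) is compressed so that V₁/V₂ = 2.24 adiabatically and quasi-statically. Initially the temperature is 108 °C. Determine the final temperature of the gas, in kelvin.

For a reversible adiabat TV^(γ−1) is constant, so T₂ = T₁ (V₁/V₂)^(γ−1).
T₁ = 108 °C = 381.1 K.
T₂ = 381.1 × 2.24^(2/3) = 652.5 K.

T₂ ≈ 653 K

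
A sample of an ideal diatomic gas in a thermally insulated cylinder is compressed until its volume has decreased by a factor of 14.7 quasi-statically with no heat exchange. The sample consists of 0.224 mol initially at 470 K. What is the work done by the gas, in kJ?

W ≈ -4.22 kJ

Adiabatic: T₁V₁^(γ−1) = T₂V₂^(γ−1) ⇒ T₂ = T₁ (V₁/V₂)^(γ−1).
γ = 7/5 for a diatomic ideal gas, so γ−1 = 2/5.
T₂ = 470 × 14.7^(2/5) = 1377 K.
Q = 0, so ΔU = W_on_gas = nCᵥΔT with Cᵥ = R/(γ−1) = 20.79 J/(mol·K).
ΔU = 0.224 × 20.79 × (1377 − 470) = 4224 J.
Work done by the gas = −ΔU = -4224 J.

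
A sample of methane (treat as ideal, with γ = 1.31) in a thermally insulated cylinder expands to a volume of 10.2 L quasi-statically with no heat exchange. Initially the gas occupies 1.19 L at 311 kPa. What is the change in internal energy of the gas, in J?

P₂ = P₁(V₁/V₂)^γ = 311×(1.19/10.2)^(1.31) = 18.64 kPa.
For a reversible adiabat, W_by_gas = (P₁V₁ − P₂V₂)/(γ−1).
W_by = (311000×0.00119 − 18640×0.0102) / (0.31) = 580.5 J.
Q = 0 ⇒ ΔU = −W_by = -580.5 J.

ΔU ≈ -581 J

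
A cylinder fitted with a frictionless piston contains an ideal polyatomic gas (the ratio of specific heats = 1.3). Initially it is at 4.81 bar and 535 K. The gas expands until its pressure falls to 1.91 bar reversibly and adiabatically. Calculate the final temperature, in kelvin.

T₂ ≈ 432 K

Along an adiabat T P^((1−γ)/γ) is constant, so T₂ = T₁ (P₂/P₁)^((γ−1)/γ).
T₂ = 535 × (1.91/4.81)^(0.231) = 432.3 K.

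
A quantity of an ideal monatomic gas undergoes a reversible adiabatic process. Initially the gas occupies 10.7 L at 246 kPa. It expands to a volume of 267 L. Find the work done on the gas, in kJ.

γ = 5/3 for a monatomic ideal gas.
P₂ = P₁(V₁/V₂)^γ = 246×(10.7/267)^(5/3) = 1.154 kPa.
For a reversible adiabat, W_by_gas = (P₁V₁ − P₂V₂)/(γ−1).
W_by = (246000×0.0107 − 1154×0.267) / (2/3) = 3486 J.
W_on_gas = −W_by = -3486 J.

W ≈ -3.49 kJ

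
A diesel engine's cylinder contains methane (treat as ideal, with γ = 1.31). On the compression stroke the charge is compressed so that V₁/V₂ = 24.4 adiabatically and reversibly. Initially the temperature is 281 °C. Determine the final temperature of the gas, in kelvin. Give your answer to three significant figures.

For a reversible adiabat TV^(γ−1) is constant, so T₂ = T₁ (V₁/V₂)^(γ−1).
T₁ = 281 °C = 554.1 K.
T₂ = 554.1 × 24.4^(0.31) = 1492 K.

T₂ ≈ 1490 K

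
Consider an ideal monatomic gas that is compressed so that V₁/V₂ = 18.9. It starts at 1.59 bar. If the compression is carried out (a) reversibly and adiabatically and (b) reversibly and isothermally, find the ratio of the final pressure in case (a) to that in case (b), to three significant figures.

For a monatomic ideal gas γ = 5/3.
Isothermal: P_b = P₁(V₁/V₂) = 1.59×18.9.
Adiabatic: P_a = P₁(V₁/V₂)^γ = 1.59×18.9^(5/3).
P_a/P_b = (V₁/V₂)^(γ−1) = 18.9^(2/3) = 7.095.

P_adiabatic / P_isothermal ≈ 7.10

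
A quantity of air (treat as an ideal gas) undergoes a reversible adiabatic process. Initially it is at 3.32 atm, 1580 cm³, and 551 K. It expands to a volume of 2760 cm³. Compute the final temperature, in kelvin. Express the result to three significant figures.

Adiabatic: T₁V₁^(γ−1) = T₂V₂^(γ−1) ⇒ T₂ = T₁ (V₁/V₂)^(γ−1).
γ = 7/5 for a diatomic ideal gas.
T₂ = 551 × (1580/2760)^(2/5) = 440.8 K.

T₂ ≈ 441 K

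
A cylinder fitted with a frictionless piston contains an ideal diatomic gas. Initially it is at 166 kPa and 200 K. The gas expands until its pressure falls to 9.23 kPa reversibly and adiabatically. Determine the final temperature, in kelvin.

Along an adiabat T P^((1−γ)/γ) is constant, so T₂ = T₁ (P₂/P₁)^((γ−1)/γ).
For a diatomic ideal gas γ = 7/5, so (γ−1)/γ = 2/7.
T₂ = 200 × (9.23/166)^(2/7) = 87.6 K.

T₂ ≈ 87.6 K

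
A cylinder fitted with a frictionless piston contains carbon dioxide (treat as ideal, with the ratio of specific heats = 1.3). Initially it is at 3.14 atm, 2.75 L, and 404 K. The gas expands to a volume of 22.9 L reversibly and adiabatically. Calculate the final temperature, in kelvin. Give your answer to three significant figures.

T₂ ≈ 214 K

For a reversible adiabat TV^(γ−1) is constant, so T₂ = T₁ (V₁/V₂)^(γ−1).
T₂ = 404 × (2.75/22.9)^(0.3) = 213.9 K.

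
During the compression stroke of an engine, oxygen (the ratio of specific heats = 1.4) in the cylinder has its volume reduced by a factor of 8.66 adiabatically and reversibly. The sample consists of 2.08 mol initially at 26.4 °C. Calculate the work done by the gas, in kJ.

W ≈ -17.8 kJ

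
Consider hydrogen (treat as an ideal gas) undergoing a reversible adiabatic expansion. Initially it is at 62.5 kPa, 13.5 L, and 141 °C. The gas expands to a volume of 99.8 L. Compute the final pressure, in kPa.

P₂ ≈ 3.80 kPa

Adiabatic: P₁V₁^γ = P₂V₂^γ ⇒ P₂ = P₁ (V₁/V₂)^γ.
γ = 7/5 for a diatomic ideal gas.
P₂ = 62.5 × (13.5/99.8)^(7/5) = 3.798 kPa.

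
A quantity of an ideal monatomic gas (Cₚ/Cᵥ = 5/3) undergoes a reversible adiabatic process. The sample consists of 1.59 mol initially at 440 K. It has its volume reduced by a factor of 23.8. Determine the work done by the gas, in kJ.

Adiabatic: T₁V₁^(γ−1) = T₂V₂^(γ−1) ⇒ T₂ = T₁ (V₁/V₂)^(γ−1).
T₂ = 440 × 23.8^(2/3) = 3641 K.
Q = 0, so ΔU = W_on_gas = nCᵥΔT with Cᵥ = R/(γ−1) = 12.47 J/(mol·K).
ΔU = 1.59 × 12.47 × (3641 − 440) = 63460 J.
Work done by the gas = −ΔU = -63460 J.

W ≈ -63.5 kJ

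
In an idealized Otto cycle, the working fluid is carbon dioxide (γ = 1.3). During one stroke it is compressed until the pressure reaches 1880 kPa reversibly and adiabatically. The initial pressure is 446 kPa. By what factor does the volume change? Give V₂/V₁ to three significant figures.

V₂/V₁ ≈ 0.331

From PV^γ = const, V₂/V₁ = (P₁/P₂)^(1/γ).
V₂/V₁ = (446/1880)^(0.769) = 0.3306.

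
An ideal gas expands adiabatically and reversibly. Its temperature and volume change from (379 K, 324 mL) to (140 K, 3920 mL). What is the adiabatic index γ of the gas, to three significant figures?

γ ≈ 1.40

TV^(γ−1) = const ⇒ γ − 1 = ln(T₂/T₁) / ln(V₁/V₂).
γ = 1 + ln(140/379) / ln(324/3920) = 1.399.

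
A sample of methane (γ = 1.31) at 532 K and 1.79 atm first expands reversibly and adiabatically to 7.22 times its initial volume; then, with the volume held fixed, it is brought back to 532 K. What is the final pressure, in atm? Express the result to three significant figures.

Adiabatic step (PV^γ = const): P₂ = 1.79×(1/7.22)^(1.31) = 0.1343 atm; T₂ = 532×(1/7.22)^(0.31) = 288.2 K.
Isochoric: P₃ = P₂(T₃/T₂) = 0.1343 × (532/288.2) = 0.2479 atm.

P₃ ≈ 0.248 atm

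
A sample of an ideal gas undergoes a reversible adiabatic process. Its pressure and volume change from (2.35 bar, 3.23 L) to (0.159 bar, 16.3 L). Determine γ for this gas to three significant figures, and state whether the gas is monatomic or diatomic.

γ ≈ 1.66; monatomic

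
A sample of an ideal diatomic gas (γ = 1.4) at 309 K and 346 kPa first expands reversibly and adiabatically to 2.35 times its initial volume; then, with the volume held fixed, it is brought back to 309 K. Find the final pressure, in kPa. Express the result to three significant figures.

P₃ ≈ 147 kPa

Adiabatic step (PV^γ = const): P₂ = 346×(1/2.35)^(1.4) = 104.6 kPa; T₂ = 309×(1/2.35)^(0.4) = 219.5 K.
Isochoric: P₃ = P₂(T₃/T₂) = 104.6 × (309/219.5) = 147.2 kPa.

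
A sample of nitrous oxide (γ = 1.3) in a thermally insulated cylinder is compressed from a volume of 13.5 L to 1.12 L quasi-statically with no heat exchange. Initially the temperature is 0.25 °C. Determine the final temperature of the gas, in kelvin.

For a reversible adiabat TV^(γ−1) is constant, so T₂ = T₁ (V₁/V₂)^(γ−1).
T₁ = 0.25 °C = 273.4 K.
T₂ = 273.4 × (13.5/1.12)^(0.3) = 576.9 K.

T₂ ≈ 577 K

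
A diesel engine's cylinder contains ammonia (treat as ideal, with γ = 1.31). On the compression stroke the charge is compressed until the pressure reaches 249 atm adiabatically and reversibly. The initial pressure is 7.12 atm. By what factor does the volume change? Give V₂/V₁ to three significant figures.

V₂/V₁ ≈ 0.0663

From PV^γ = const, V₂/V₁ = (P₁/P₂)^(1/γ).
V₂/V₁ = (7.12/249)^(0.763) = 0.06631.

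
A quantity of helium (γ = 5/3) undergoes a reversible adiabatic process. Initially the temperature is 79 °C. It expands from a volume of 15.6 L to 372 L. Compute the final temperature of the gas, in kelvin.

T₂ ≈ 42.5 K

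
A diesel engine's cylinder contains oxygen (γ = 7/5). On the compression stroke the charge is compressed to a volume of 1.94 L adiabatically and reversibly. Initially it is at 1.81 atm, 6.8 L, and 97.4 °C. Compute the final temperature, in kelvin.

T₂ ≈ 612 K

For a reversible adiabat TV^(γ−1) is constant, so T₂ = T₁ (V₁/V₂)^(γ−1).
T₁ = 97.4 °C = 370.5 K.
T₂ = 370.5 × (6.8/1.94)^(2/5) = 612 K.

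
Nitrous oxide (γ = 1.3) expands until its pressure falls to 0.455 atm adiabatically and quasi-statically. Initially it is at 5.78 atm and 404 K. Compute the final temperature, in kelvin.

Along an adiabat T P^((1−γ)/γ) is constant, so T₂ = T₁ (P₂/P₁)^((γ−1)/γ).
T₂ = 404 × (0.455/5.78)^(0.231) = 224.7 K.

T₂ ≈ 225 K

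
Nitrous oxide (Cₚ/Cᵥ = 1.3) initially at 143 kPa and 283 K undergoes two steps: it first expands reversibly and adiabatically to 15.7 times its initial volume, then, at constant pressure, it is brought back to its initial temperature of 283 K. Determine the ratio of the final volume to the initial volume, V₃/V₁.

Adiabatic step: V₂/V₁ = 15.7; T₂ = T₁·(1/15.7)^(0.3) = 123.9 K.
Isobaric step: V₃/V₂ = T₃/T₂ = 283/123.9.
V₃/V₁ = (V₂/V₁)(V₃/V₂) = 15.7 × (283/123.9) = 35.86.

V₃/V₁ ≈ 35.9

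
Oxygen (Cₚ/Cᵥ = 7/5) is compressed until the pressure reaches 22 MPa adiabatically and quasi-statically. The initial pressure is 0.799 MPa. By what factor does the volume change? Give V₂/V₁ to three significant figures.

V₂/V₁ ≈ 0.0937

From PV^γ = const, V₂/V₁ = (P₁/P₂)^(1/γ).
V₂/V₁ = (0.799/22)^(5/7) = 0.09365.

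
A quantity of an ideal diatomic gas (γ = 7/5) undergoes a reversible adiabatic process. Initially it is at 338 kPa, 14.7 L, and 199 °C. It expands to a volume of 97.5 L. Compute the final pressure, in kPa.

Since PV^γ is constant along a reversible adiabat, P₂ = P₁ (V₁/V₂)^γ.
P₂ = 338 × (14.7/97.5)^(7/5) = 23.91 kPa.

P₂ ≈ 23.9 kPa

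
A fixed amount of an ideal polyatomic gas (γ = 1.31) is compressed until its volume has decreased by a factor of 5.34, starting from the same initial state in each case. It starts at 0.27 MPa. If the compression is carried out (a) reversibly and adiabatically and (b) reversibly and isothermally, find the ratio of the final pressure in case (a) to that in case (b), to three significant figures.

Isothermal: P_b = P₁(V₁/V₂) = 0.27×5.34.
Adiabatic: P_a = P₁(V₁/V₂)^γ = 0.27×5.34^(1.31).
P_a/P_b = (V₁/V₂)^(γ−1) = 5.34^(0.31) = 1.681.

P_adiabatic / P_isothermal ≈ 1.68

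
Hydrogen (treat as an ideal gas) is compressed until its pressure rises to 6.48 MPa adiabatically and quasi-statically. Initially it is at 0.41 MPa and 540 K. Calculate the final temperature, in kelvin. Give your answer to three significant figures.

T₂ ≈ 1190 K

Along an adiabat T P^((1−γ)/γ) is constant, so T₂ = T₁ (P₂/P₁)^((γ−1)/γ).
For a diatomic ideal gas γ = 7/5, so (γ−1)/γ = 2/7.
T₂ = 540 × (6.48/0.41)^(2/7) = 1188 K.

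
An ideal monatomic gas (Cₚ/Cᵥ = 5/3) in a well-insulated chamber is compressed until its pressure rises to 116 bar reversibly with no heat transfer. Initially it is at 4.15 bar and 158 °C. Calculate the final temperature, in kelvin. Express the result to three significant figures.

Adiabatic: T₂/T₁ = (P₂/P₁)^((γ−1)/γ).
T₁ = 158 °C = 431.1 K.
T₂ = 431.1 × (116/4.15)^(2/5) = 1634 K.

T₂ ≈ 1630 K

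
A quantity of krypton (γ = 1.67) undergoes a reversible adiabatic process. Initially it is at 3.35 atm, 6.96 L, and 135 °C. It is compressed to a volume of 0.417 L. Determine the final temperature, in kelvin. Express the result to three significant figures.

Adiabatic: T₁V₁^(γ−1) = T₂V₂^(γ−1) ⇒ T₂ = T₁ (V₁/V₂)^(γ−1).
T₁ = 135 °C = 408.1 K.
T₂ = 408.1 × (6.96/0.417)^(0.67) = 2691 K.

T₂ ≈ 2690 K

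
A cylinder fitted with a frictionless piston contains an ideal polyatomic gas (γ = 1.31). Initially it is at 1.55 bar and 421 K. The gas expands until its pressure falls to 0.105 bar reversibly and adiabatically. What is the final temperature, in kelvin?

Along an adiabat T P^((1−γ)/γ) is constant, so T₂ = T₁ (P₂/P₁)^((γ−1)/γ).
T₂ = 421 × (0.105/1.55)^(0.237) = 222.6 K.

T₂ ≈ 223 K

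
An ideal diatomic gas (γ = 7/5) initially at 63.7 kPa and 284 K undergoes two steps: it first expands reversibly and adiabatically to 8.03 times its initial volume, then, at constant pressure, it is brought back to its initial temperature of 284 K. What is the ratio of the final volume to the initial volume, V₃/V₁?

V₃/V₁ ≈ 18.5

Adiabatic step: V₂/V₁ = 8.03; T₂ = T₁·(1/8.03)^(2/5) = 123.4 K.
Isobaric step: V₃/V₂ = T₃/T₂ = 284/123.4.
V₃/V₁ = (V₂/V₁)(V₃/V₂) = 8.03 × (284/123.4) = 18.48.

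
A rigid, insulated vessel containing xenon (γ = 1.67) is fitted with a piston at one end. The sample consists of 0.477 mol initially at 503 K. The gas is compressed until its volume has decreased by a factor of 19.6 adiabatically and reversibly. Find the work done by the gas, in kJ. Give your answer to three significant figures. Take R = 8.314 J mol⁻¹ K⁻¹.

W ≈ -18.9 kJ

Adiabatic: T₁V₁^(γ−1) = T₂V₂^(γ−1) ⇒ T₂ = T₁ (V₁/V₂)^(γ−1).
T₂ = 503 × 19.6^(0.67) = 3693 K.
Q = 0, so ΔU = W_on_gas = nCᵥΔT with Cᵥ = R/(γ−1) = 12.41 J/(mol·K).
ΔU = 0.477 × 12.41 × (3693 − 503) = 18880 J.
Work done by the gas = −ΔU = -18880 J.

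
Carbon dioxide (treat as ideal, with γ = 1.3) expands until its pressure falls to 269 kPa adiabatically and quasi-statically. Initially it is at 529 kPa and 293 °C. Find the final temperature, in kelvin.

T₂ ≈ 484 K

Adiabatic: T₂/T₁ = (P₂/P₁)^((γ−1)/γ).
T₁ = 293 °C = 566.1 K.
T₂ = 566.1 × (269/529)^(0.231) = 484.3 K.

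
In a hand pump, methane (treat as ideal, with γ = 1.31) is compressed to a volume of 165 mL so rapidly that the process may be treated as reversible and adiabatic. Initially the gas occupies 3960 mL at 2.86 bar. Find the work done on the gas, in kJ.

W ≈ 6.13 kJ

P₂ = P₁(V₁/V₂)^γ = 2.86×(3960/165)^(1.31) = 183.8 bar.
For a reversible adiabat, W_by_gas = (P₁V₁ − P₂V₂)/(γ−1).
W_by = (286000×0.00396 − 1.838×10^7×0.000165) / (0.31) = -6132 J.
W_on_gas = −W_by = 6132 J.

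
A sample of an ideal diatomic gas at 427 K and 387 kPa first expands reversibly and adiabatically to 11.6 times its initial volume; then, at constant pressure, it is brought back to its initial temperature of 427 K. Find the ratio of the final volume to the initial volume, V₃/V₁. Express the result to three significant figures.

V₃/V₁ ≈ 30.9

For a diatomic ideal gas γ = 7/5.
Adiabatic step: V₂/V₁ = 11.6; T₂ = T₁·(1/11.6)^(2/5) = 160.2 K.
Isobaric step: V₃/V₂ = T₃/T₂ = 427/160.2.
V₃/V₁ = (V₂/V₁)(V₃/V₂) = 11.6 × (427/160.2) = 30.92.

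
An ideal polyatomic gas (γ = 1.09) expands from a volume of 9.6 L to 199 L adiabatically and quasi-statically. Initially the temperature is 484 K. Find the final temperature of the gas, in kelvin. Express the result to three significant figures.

T₂ ≈ 368 K

Adiabatic: T₁V₁^(γ−1) = T₂V₂^(γ−1) ⇒ T₂ = T₁ (V₁/V₂)^(γ−1).
T₂ = 484 × (9.6/199)^(0.09) = 368.4 K.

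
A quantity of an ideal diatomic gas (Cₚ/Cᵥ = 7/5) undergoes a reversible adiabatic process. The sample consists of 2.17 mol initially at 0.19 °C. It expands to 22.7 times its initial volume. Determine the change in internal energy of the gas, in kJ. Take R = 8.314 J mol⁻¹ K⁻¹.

ΔU ≈ -8.79 kJ

For a reversible adiabat TV^(γ−1) is constant, so T₂ = T₁ (V₁/V₂)^(γ−1).
T₁ = 0.19 °C = 273.3 K.
T₂ = 273.3 × (1/22.7)^(2/5) = 78.4 K.
Q = 0, so ΔU = W_on_gas = nCᵥΔT with Cᵥ = R/(γ−1) = 20.79 J/(mol·K).
ΔU = 2.17 × 20.79 × (78.4 − 273.3) = -8793 J.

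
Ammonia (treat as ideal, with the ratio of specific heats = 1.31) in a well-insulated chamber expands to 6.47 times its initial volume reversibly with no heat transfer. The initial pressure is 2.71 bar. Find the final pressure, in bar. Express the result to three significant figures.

P₂ ≈ 0.235 bar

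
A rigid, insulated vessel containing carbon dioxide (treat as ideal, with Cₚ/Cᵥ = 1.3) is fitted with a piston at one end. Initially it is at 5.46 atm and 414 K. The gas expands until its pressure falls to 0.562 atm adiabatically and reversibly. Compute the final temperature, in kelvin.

Adiabatic: T₂/T₁ = (P₂/P₁)^((γ−1)/γ).
T₂ = 414 × (0.562/5.46)^(0.231) = 245 K.

T₂ ≈ 245 K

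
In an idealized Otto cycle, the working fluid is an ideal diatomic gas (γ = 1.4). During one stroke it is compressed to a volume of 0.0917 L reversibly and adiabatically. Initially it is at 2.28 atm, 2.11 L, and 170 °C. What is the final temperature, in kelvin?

For a reversible adiabat TV^(γ−1) is constant, so T₂ = T₁ (V₁/V₂)^(γ−1).
T₁ = 170 °C = 443.1 K.
T₂ = 443.1 × (2.11/0.0917)^(0.4) = 1554 K.

T₂ ≈ 1550 K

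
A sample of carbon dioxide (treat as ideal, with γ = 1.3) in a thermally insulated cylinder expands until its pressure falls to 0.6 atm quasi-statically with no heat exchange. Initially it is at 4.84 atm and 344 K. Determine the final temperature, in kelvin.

T₂ ≈ 212 K

Along an adiabat T P^((1−γ)/γ) is constant, so T₂ = T₁ (P₂/P₁)^((γ−1)/γ).
T₂ = 344 × (0.6/4.84)^(0.231) = 212.5 K.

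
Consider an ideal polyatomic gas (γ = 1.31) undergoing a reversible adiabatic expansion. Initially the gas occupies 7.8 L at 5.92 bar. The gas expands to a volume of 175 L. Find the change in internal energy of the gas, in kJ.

ΔU ≈ -9.22 kJ

P₂ = P₁(V₁/V₂)^γ = 5.92×(7.8/175)^(1.31) = 0.1006 bar.
For a reversible adiabat, W_by_gas = (P₁V₁ − P₂V₂)/(γ−1).
W_by = (592000×0.0078 − 10060×0.175) / (0.31) = 9217 J.
Q = 0 ⇒ ΔU = −W_by = -9217 J.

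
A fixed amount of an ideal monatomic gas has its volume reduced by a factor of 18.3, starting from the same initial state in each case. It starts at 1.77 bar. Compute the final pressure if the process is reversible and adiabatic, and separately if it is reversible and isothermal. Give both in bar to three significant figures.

adiabatic: 225 bar; isothermal: 32.4 bar

For a monatomic ideal gas γ = 5/3.
Isothermal: P₂ = P₁(V₁/V₂) = 1.77×18.3 = 32.39 bar.
Adiabatic: P₂ = P₁(V₁/V₂)^γ = 1.77×18.3^(5/3) = 224.9 bar.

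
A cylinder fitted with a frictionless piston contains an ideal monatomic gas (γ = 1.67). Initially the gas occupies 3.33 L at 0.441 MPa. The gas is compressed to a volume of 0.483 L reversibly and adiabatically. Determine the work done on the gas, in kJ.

P₂ = P₁(V₁/V₂)^γ = 0.441×(3.33/0.483)^(1.67) = 11.08 MPa.
For a reversible adiabat, W_by_gas = (P₁V₁ − P₂V₂)/(γ−1).
W_by = (441000×0.00333 − 1.108×10^7×0.000483) / (0.67) = -5799 J.
W_on_gas = −W_by = 5799 J.

W ≈ 5.80 kJ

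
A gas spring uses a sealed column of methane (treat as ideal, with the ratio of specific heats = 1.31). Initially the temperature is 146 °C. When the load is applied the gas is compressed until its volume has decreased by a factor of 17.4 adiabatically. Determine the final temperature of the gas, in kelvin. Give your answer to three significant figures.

For a reversible adiabat TV^(γ−1) is constant, so T₂ = T₁ (V₁/V₂)^(γ−1).
T₁ = 146 °C = 419.1 K.
T₂ = 419.1 × 17.4^(0.31) = 1016 K.

T₂ ≈ 1020 K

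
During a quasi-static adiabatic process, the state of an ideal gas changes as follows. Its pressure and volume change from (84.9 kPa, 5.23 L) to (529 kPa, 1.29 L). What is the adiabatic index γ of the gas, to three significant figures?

γ ≈ 1.31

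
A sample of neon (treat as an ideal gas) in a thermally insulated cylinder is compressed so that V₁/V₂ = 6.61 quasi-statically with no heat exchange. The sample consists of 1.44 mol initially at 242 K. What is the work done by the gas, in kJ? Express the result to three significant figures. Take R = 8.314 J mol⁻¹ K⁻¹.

W ≈ -11.0 kJ

For a reversible adiabat TV^(γ−1) is constant, so T₂ = T₁ (V₁/V₂)^(γ−1).
γ = 5/3 for a monatomic ideal gas, so γ−1 = 2/3.
T₂ = 242 × 6.61^(2/3) = 852.3 K.
Q = 0, so ΔU = W_on_gas = nCᵥΔT with Cᵥ = R/(γ−1) = 12.47 J/(mol·K).
ΔU = 1.44 × 12.47 × (852.3 − 242) = 10960 J.
Work done by the gas = −ΔU = -10960 J.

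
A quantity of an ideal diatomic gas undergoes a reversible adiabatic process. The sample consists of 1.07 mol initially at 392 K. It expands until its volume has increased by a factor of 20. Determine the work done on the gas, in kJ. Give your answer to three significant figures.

W ≈ -6.09 kJ

Adiabatic: T₁V₁^(γ−1) = T₂V₂^(γ−1) ⇒ T₂ = T₁ (V₁/V₂)^(γ−1).
γ = 7/5 for a diatomic ideal gas, so γ−1 = 2/5.
T₂ = 392 × (1/20)^(2/5) = 118.3 K.
Q = 0, so ΔU = W_on_gas = nCᵥΔT with Cᵥ = R/(γ−1) = 20.79 J/(mol·K).
ΔU = 1.07 × 20.79 × (118.3 − 392) = -6088 J.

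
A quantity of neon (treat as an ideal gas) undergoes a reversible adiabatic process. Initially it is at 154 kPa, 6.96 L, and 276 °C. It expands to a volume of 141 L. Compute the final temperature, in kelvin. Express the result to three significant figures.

T₂ ≈ 73.9 K

For a reversible adiabat TV^(γ−1) is constant, so T₂ = T₁ (V₁/V₂)^(γ−1).
γ = 5/3 for a monatomic ideal gas.
T₁ = 276 °C = 549.1 K.
T₂ = 549.1 × (6.96/141)^(2/3) = 73.9 K.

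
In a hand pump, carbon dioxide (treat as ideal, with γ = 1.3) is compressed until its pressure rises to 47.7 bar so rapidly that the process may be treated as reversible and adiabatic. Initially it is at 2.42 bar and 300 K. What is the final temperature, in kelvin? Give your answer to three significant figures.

T₂ ≈ 597 K

Along an adiabat T P^((1−γ)/γ) is constant, so T₂ = T₁ (P₂/P₁)^((γ−1)/γ).
T₂ = 300 × (47.7/2.42)^(0.231) = 596.9 K.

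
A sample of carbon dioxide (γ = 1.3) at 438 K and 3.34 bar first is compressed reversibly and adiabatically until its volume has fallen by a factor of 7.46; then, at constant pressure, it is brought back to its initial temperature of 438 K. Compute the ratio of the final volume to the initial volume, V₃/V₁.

Adiabatic step: V₂/V₁ = 0.134; T₂ = T₁·7.46^(0.3) = 800.4 K.
Isobaric step: V₃/V₂ = T₃/T₂ = 438/800.4.
V₃/V₁ = (V₂/V₁)(V₃/V₂) = 0.134 × (438/800.4) = 0.07336.

V₃/V₁ ≈ 0.0734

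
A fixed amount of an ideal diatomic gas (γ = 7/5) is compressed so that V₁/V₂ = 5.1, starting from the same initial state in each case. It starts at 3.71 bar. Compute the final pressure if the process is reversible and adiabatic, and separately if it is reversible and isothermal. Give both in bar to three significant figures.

adiabatic: 36.3 bar; isothermal: 18.9 bar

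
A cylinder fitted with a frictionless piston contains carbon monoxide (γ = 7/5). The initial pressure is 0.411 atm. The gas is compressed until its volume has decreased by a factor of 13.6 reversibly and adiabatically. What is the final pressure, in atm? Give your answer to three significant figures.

P₂ ≈ 15.9 atm

Since PV^γ is constant along a reversible adiabat, P₂ = P₁ (V₁/V₂)^γ.
P₂ = 0.411 × 13.6^(7/5) = 15.88 atm.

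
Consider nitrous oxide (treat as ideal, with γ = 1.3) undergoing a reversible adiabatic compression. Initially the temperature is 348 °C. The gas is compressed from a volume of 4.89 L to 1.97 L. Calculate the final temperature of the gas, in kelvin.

For a reversible adiabat TV^(γ−1) is constant, so T₂ = T₁ (V₁/V₂)^(γ−1).
T₁ = 348 °C = 621.1 K.
T₂ = 621.1 × (4.89/1.97)^(0.3) = 815.9 K.

T₂ ≈ 816 K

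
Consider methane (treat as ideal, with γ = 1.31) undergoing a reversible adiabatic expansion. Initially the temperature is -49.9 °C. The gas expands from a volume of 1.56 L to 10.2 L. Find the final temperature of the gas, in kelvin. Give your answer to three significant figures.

Adiabatic: T₁V₁^(γ−1) = T₂V₂^(γ−1) ⇒ T₂ = T₁ (V₁/V₂)^(γ−1).
T₁ = -49.9 °C = 223.2 K.
T₂ = 223.2 × (1.56/10.2)^(0.31) = 124.7 K.

T₂ ≈ 125 K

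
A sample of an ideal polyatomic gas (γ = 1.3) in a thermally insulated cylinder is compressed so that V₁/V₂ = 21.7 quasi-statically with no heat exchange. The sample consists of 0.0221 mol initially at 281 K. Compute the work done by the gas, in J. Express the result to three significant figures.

Adiabatic: T₁V₁^(γ−1) = T₂V₂^(γ−1) ⇒ T₂ = T₁ (V₁/V₂)^(γ−1).
T₂ = 281 × 21.7^(0.3) = 707.4 K.
Q = 0, so ΔU = W_on_gas = nCᵥΔT with Cᵥ = R/(γ−1) = 27.71 J/(mol·K).
ΔU = 0.0221 × 27.71 × (707.4 − 281) = 261.1 J.
Work done by the gas = −ΔU = -261.1 J.

W ≈ -261 J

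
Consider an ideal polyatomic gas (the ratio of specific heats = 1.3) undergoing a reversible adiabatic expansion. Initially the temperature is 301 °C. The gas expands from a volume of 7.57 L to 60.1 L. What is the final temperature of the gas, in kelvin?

Adiabatic: T₁V₁^(γ−1) = T₂V₂^(γ−1) ⇒ T₂ = T₁ (V₁/V₂)^(γ−1).
T₁ = 301 °C = 574.1 K.
T₂ = 574.1 × (7.57/60.1)^(0.3) = 308.4 K.

T₂ ≈ 308 K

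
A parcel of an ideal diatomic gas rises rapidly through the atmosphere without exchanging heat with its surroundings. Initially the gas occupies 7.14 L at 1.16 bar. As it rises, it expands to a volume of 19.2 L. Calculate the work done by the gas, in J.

W ≈ 677 J

γ = 7/5 for a diatomic ideal gas.
P₂ = P₁(V₁/V₂)^γ = 1.16×(7.14/19.2)^(7/5) = 0.2904 bar.
For a reversible adiabat, W_by_gas = (P₁V₁ − P₂V₂)/(γ−1).
W_by = (116000×0.00714 − 29040×0.0192) / (2/5) = 676.6 J.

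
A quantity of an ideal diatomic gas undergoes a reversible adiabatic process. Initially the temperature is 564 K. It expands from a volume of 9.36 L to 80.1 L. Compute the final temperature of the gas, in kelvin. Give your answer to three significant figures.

T₂ ≈ 239 K

For a reversible adiabat TV^(γ−1) is constant, so T₂ = T₁ (V₁/V₂)^(γ−1).
For a diatomic ideal gas γ = 7/5, so γ−1 = 2/5.
T₂ = 564 × (9.36/80.1)^(2/5) = 239 K.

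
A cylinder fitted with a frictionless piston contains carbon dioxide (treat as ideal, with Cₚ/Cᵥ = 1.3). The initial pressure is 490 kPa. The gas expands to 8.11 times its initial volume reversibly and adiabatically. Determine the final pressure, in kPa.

P₂ ≈ 32.2 kPa

Since PV^γ is constant along a reversible adiabat, P₂ = P₁ (V₁/V₂)^γ.
P₂ = 490 × (1/8.11)^(1.3) = 32.25 kPa.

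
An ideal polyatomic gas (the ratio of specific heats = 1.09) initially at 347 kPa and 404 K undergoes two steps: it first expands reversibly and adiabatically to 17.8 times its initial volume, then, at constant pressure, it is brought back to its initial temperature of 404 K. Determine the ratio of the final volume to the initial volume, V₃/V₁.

Adiabatic step: V₂/V₁ = 17.8; T₂ = T₁·(1/17.8)^(0.09) = 311.8 K.
Isobaric step: V₃/V₂ = T₃/T₂ = 404/311.8.
V₃/V₁ = (V₂/V₁)(V₃/V₂) = 17.8 × (404/311.8) = 23.07.

V₃/V₁ ≈ 23.1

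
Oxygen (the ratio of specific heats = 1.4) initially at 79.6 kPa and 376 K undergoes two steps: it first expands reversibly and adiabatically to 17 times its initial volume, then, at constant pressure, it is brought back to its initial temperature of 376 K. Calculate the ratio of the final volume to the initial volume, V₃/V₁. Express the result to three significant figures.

V₃/V₁ ≈ 52.8

Adiabatic step: V₂/V₁ = 17; T₂ = T₁·(1/17)^(0.4) = 121.1 K.
Isobaric step: V₃/V₂ = T₃/T₂ = 376/121.1.
V₃/V₁ = (V₂/V₁)(V₃/V₂) = 17 × (376/121.1) = 52.8.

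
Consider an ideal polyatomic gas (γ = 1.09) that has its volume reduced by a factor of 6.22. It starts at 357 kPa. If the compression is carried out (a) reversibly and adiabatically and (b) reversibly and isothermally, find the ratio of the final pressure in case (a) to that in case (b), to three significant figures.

P_adiabatic / P_isothermal ≈ 1.18

Isothermal: P_b = P₁(V₁/V₂) = 357×6.22.
Adiabatic: P_a = P₁(V₁/V₂)^γ = 357×6.22^(1.09).
P_a/P_b = (V₁/V₂)^(γ−1) = 6.22^(0.09) = 1.179.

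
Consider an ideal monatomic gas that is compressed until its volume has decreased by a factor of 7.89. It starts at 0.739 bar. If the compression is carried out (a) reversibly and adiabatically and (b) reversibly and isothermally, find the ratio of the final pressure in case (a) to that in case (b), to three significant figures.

P_adiabatic / P_isothermal ≈ 3.96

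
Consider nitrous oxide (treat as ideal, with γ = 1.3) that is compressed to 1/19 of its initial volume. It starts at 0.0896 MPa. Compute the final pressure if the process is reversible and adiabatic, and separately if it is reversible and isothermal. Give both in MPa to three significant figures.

adiabatic: 4.12 MPa; isothermal: 1.70 MPa

Isothermal: P₂ = P₁(V₁/V₂) = 0.0896×19 = 1.702 MPa.
Adiabatic: P₂ = P₁(V₁/V₂)^γ = 0.0896×19^(1.3) = 4.118 MPa.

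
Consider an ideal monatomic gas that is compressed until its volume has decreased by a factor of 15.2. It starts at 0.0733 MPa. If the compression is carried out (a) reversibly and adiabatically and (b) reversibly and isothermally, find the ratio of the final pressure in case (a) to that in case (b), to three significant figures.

For a monatomic ideal gas γ = 5/3.
Isothermal: P_b = P₁(V₁/V₂) = 0.0733×15.2.
Adiabatic: P_a = P₁(V₁/V₂)^γ = 0.0733×15.2^(5/3).
P_a/P_b = (V₁/V₂)^(γ−1) = 15.2^(2/3) = 6.136.

P_adiabatic / P_isothermal ≈ 6.14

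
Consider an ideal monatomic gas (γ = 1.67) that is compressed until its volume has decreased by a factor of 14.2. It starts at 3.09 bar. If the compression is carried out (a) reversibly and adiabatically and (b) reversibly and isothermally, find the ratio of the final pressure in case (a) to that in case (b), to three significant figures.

P_adiabatic / P_isothermal ≈ 5.92

Isothermal: P_b = P₁(V₁/V₂) = 3.09×14.2.
Adiabatic: P_a = P₁(V₁/V₂)^γ = 3.09×14.2^(1.67).
P_a/P_b = (V₁/V₂)^(γ−1) = 14.2^(0.67) = 5.916.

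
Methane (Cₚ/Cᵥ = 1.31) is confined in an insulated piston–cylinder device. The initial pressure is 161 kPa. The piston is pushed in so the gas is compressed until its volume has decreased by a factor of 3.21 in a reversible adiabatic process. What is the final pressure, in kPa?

P₂ ≈ 742 kPa

Since PV^γ is constant along a reversible adiabat, P₂ = P₁ (V₁/V₂)^γ.
P₂ = 161 × 3.21^(1.31) = 741.9 kPa.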